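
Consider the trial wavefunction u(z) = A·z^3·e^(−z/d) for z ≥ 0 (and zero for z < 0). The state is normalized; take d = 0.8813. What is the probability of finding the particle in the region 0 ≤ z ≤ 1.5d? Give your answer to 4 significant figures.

P = ∫_{0}^{1.5d} |u(z)|² dz.
Since A² = 1/(45·d^7/8), this is the region integral divided by the full normalization integral.
Let t = z/d; then A² and the length scale cancel, so P = ∫_{0}^{1.5} t^6·e^(-2·t) dt ÷ ∫_{0}^{∞} t^6·e^(-2·t) dt.
Using ∫ t^6·e^(-2·t) dt = -(4·t^6 + 12·t^5 + 30·t^4 + 60·t^3 + 90·t^2 + 90·t + 45)·e^(-2·t)/8, the numerator is ≈ 0.188486 and the denominator is 45/8.
This works out to P = 0.033509.

P ≈ 0.03351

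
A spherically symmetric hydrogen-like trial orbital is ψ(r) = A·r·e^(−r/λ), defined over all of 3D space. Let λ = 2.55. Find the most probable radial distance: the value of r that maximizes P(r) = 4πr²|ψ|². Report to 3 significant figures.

r ≈ 5.10

Differentiate P(r) = 4πr²|ψ|² with respect to r and set to zero.
This gives r = 2·λ.
With λ = 2.55, the most probable radial distance is 5.100.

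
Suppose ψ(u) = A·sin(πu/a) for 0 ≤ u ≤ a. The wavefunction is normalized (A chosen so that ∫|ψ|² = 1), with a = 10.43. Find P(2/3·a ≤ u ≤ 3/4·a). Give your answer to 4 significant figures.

The probability is P = ∫ |ψ|² du over [2/3·a, 3/4·a].
Since A² = 1/(a/2), this is the region integral divided by the full normalization integral.
In terms of t = u/a (A² and the length scale cancel between numerator and denominator), P = [∫_{2/3}^{3/4} sin(π·t)^2 dt] / [∫_{0}^{1} sin(π·t)^2 dt].
With ∫ sin(π·t)^2 dt = t/2 - sin(2·π·t)/(4·π) + C, the region integral is -√(3)/(8·π) + 1/24 + 1/(4·π) and the full one is 1/2.
Evaluating gives P = (-3·√(3) + π + 6)/(12·π).

P ≈ 0.1047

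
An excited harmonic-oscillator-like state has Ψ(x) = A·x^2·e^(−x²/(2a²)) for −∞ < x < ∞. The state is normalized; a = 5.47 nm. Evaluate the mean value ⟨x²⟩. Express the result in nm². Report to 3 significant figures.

By definition ⟨x²⟩ = ∫ x^2 |Ψ(x)|² dx.
Differentiating ∫e^(−αx²) dx = √(π/α) under α to get the higher moments, the ratio of the moment integral to the normalization integral gives ⟨x²⟩ = 5·a^2/2.
Putting a = 5.47 gives 74.80.

⟨x^2⟩ ≈ 74.8 nm^2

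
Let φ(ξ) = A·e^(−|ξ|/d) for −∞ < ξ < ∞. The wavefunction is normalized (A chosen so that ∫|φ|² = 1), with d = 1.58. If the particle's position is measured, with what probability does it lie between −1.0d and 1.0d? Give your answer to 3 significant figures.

P = ∫_{−1.0d}^{1.0d} |φ(ξ)|² dξ.
Since A² = 1/(d), this is the region integral divided by the full normalization integral.
By symmetry take twice the ξ ≥ 0 contribution in numerator and denominator; the 2's cancel. Substituting u = ξ/d, A² and the length scale cancel in the ratio: P = ∫_{0}^{1.0} e^(-2·u) du / ∫_{0}^{∞} e^(-2·u) du.
An antiderivative of e^(-2·u) is -e^(-2·u)/2; evaluating from 0 to 1.0 gives 1/2 - e^(-2)/2, while the full integral is 1/2.
Evaluating gives P = 0.8647.

P ≈ 0.865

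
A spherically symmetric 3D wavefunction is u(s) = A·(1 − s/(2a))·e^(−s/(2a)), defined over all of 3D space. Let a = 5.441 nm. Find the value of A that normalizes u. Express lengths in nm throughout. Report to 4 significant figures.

A ≈ 0.01572 nm^(-3/2)

Normalization requires ∫|u|² 4πs² ds = 1, integrated from 0 to ∞.
(Spherical symmetry: dV = 4πs² ds.)
Recall ∫₀^∞ s^m e^(−s/β) ds = m!·β^(m+1), carrying out the integral gives A² · 8·π·a^3.
Setting this equal to 1 gives A² = 1/(8·π·a^3).
Plugging in a = 5.441 yields A = 0.015717.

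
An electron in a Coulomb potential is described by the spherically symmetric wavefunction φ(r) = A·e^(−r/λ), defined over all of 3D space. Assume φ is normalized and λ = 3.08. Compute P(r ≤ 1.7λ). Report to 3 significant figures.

P ≈ 0.660

P = ∫ |φ|² 4πr² dr over r ≤ 1.7λ.
Normalization gives A² = 1/(π·λ^3).
Let u = r/λ; then A², 4π and the length scale all cancel, so P = ∫_{0}^{1.7} u^2·e^(-2·u) du ÷ ∫_{0}^{∞} u^2·e^(-2·u) du.
Using ∫ u^2·e^(-2·u) du = -(2·u^2 + 2·u + 1)·e^(-2·u)/4, the numerator is 1/4 - 509·e^(-17/5)/200 and the denominator is 1/4.
Taking the ratio yields P = 0.6603.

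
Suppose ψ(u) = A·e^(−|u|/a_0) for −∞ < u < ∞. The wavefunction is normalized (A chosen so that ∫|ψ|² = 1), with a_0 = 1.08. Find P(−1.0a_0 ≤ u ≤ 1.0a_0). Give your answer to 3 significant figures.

P ≈ 0.865

The probability is P = ∫ |ψ|² du over [−1.0a_0, 1.0a_0].
The normalization integral ∫|ψ|²du over the whole domain equals a_0·A², and A² cancels in the ratio.
By symmetry take twice the u ≥ 0 contribution in numerator and denominator; the 2's cancel. Substituting t = u/a_0, A² and the length scale cancel in the ratio: P = ∫_{0}^{1.0} e^(-2·t) dt / ∫_{0}^{∞} e^(-2·t) dt.
Using ∫ e^(-2·t) dt = -e^(-2·t)/2, the numerator is 1/2 - e^(-2)/2 and the denominator is 1/2.
The result is P = 0.8647.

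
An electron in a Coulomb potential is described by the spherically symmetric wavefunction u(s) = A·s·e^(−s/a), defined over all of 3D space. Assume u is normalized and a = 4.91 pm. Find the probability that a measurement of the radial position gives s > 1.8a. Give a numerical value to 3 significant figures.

P ≈ 0.706

With dV = 4πs²ds, the probability is ∫|u|² dV over s > 1.8a.
A² is fixed by ∫₀^∞ 4πs²|u|² ds = 1, i.e. A² = (3·π·a^5)^(−1).
Substituting t = s/a, A², 4π and the length scale all cancel in the ratio: P = ∫_{1.8}^{∞} t^4·e^(-2·t) dt / ∫_{0}^{∞} t^4·e^(-2·t) dt.
Using ∫ t^4·e^(-2·t) dt = -(t^4/2 + t^3 + 3·t^2/2 + 3·t/2 + 3/4)·e^(-2·t), the numerator is ≈ 0.52983 and the denominator is 3/4.
This evaluates to P = 0.7064.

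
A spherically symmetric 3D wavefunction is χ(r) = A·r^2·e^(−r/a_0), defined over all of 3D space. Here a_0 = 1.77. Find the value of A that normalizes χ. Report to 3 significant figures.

The normalization condition is ∫|χ|² 4πr² dr = 1 from 0 to ∞.
In 3D with spherical symmetry the volume element is 4πr² dr.
∫|χ|² 4πr² dr = A²·(45·π·a_0^7/2).
Hence A² = 1/[45·π·a_0^7/2].
With a_0 = 1.77: A² = 0.0002599 and A = 0.01612.

A ≈ 0.0161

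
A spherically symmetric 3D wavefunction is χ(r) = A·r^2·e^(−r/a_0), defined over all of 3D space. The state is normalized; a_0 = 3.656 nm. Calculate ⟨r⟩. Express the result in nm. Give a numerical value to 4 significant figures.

By definition ⟨r⟩ = ∫ r |χ(r)|² 4πr² dr.
Since the A² factors cancel between numerator and denominator, ⟨r⟩ = 7·a_0/2.
Putting a_0 = 3.656 gives 12.796.

⟨r⟩ ≈ 12.80 nm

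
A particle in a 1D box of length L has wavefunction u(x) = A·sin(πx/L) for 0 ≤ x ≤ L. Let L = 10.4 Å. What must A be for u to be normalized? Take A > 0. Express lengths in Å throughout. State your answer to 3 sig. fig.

A ≈ 0.439 Å^(-1/2)

Require ∫ |u|² dx = 1 over the whole domain.
With ∫₀^L sin²(nπx/L) dx = L/2, with u = A·sin(πx/L), the integral evaluates to A²·[L/2].
Hence A² = 1/[L/2].
Plugging in L = 10.4 yields A = 0.4385.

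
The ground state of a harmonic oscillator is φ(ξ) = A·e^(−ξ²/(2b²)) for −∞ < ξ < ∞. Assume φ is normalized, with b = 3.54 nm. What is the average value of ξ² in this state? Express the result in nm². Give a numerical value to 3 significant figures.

⟨ξ²⟩ = ∫ ξ^2 |φ|² dξ over the full domain.
Differentiating ∫e^(−αξ²) dξ = √(π/α) under α to get the higher moments, since the A² factors cancel between numerator and denominator, ⟨ξ²⟩ = b^2/2.
With b = 3.54, ⟨ξ^2⟩ = 6.266.

⟨ξ^2⟩ ≈ 6.27 nm^2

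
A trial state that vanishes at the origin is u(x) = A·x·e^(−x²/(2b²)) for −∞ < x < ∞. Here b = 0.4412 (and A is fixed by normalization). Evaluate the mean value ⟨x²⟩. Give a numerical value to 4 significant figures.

The expectation value is the |u|²-weighted average of x^2: ∫ x^2|u|² dx.
Differentiating ∫e^(−αx²) dx = √(π/α) under α to get the higher moments, since the A² factors cancel between numerator and denominator, ⟨x²⟩ = 3·b^2/2.
Putting b = 0.4412 gives 0.29199.

⟨x^2⟩ ≈ 0.2920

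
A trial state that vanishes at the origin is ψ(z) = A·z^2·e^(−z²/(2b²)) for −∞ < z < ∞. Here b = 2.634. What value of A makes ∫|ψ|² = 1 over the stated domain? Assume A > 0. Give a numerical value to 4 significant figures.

A ≈ 0.07703

Normalization requires ∫|ψ|² dz = 1, integrated from −∞ to ∞.
∫|ψ|² dz = A²·(3·√(π)·b^5/4).
Hence A² = 1/[3·√(π)·b^5/4].
Plugging in b = 2.634 yields A = 0.077027.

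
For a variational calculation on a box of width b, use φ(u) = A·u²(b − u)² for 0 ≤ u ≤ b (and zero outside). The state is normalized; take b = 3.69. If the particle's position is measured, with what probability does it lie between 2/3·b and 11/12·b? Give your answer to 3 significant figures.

P ≈ 0.144

The probability is P = ∫ |φ|² du over [2/3·b, 11/12·b].
With A² fixed by ∫|φ|² = 1, i.e. A² = (b^9/630)^(−1), substitute and integrate.
Substituting t = u/b, A² and the length scale cancel in the ratio: P = ∫_{2/3}^{11/12} t^4·(1 - t)^4 dt / ∫_{0}^{1} t^4·(1 - t)^4 dt.
With ∫ t^4·(1 - t)^4 dt = t^5·(70·t^4 - 315·t^3 + 540·t^2 - 420·t + 126)/630 + C, the region integral is ≈ 0.00022931 and the full one is 1/630.
The result is P = 0.1445.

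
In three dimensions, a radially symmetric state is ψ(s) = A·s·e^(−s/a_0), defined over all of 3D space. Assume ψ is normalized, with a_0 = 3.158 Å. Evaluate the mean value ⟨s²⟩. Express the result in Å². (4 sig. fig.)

⟨s²⟩ = ∫ s^2 |ψ|² 4πs² ds over the full domain.
Since the A² factors cancel between numerator and denominator, ⟨s²⟩ = 15·a_0^2/2.
With a_0 = 3.158, ⟨s^2⟩ = 74.797.

⟨s^2⟩ ≈ 74.80 Å^2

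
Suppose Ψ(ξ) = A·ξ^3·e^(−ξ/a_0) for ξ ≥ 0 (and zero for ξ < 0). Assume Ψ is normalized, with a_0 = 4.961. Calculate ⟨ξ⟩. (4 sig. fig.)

By definition ⟨ξ⟩ = ∫ ξ |Ψ(ξ)|² dξ.
Since the A² factors cancel between numerator and denominator, ⟨ξ⟩ = 7·a_0/2.
With a_0 = 4.961, ⟨ξ⟩ = 17.364.

⟨ξ⟩ ≈ 17.36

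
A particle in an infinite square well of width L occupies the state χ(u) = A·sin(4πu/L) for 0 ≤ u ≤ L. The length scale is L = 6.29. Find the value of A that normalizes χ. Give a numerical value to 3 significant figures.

A ≈ 0.564

We need A² ∫|f|² du = 1, taking the integral from 0 to L.
The integral (without the A² prefactor) comes out to L/2.
So A² = (L/2)^(−1).
Plugging in L = 6.29 yields A = 0.5639.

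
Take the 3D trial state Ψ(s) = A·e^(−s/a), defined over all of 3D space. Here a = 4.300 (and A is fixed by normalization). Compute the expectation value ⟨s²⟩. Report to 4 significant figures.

⟨s²⟩ = ∫ s^2 |Ψ|² 4πs² ds over the full domain.
With ∫₀^∞ s^4 e^(−αs) ds = 4!/α^5, evaluating both integrals, ⟨s²⟩ = 3·a^2.
With a = 4.300, ⟨s^2⟩ = 55.470.

⟨s^2⟩ ≈ 55.47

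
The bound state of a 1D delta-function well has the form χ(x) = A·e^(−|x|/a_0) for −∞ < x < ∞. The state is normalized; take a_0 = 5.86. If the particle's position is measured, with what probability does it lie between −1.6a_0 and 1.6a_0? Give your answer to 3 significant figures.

P = ∫_{−1.6a_0}^{1.6a_0} |χ(x)|² dx.
With A² fixed by ∫|χ|² = 1, i.e. A² = (a_0)^(−1), substitute and integrate.
Both integrals are even about x = 0, so only the x ≥ 0 halves are needed (the factors of 2 cancel). Substituting u = x/a_0, A² and the length scale cancel in the ratio: P = ∫_{0}^{1.6} e^(-2·u) du / ∫_{0}^{∞} e^(-2·u) du.
An antiderivative of e^(-2·u) is -e^(-2·u)/2; evaluating from 0 to 1.6 gives 1/2 - e^(-16/5)/2, while the full integral is 1/2.
Taking the ratio, P = 0.9592.

P ≈ 0.959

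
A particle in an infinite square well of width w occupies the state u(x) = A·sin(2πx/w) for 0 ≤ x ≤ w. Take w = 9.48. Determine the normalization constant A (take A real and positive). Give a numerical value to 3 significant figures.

A ≈ 0.459

Normalization requires ∫|u|² dx = 1, integrated from 0 to w.
Using sin²θ = (1 − cos 2θ)/2, the integral (without the A² prefactor) comes out to w/2.
Setting this equal to 1 gives A² = 1/(w/2).
Plugging in w = 9.48 yields A = 0.4593.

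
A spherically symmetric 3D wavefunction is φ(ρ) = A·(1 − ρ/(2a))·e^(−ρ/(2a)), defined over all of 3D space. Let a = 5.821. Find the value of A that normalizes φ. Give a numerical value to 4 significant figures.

We need A² ∫|f|² 4πρ² dρ = 1, taking the integral from 0 to ∞.
In 3D with spherical symmetry the volume element is 4πρ² dρ.
Carrying out the integral gives A² · 8·π·a^3.
So A² = (8·π·a^3)^(−1).
Substituting a = 5.821 gives A² = 0.00020173, so A = 0.014203.

A ≈ 0.01420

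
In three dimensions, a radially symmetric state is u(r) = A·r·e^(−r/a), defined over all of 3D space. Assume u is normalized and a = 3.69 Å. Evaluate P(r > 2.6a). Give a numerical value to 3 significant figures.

P ≈ 0.406

P = ∫ |u|² 4πr² dr over r > 2.6a.
Normalization gives A² = 1/(3·π·a^5).
Let t = r/a; then A², 4π and the length scale all cancel, so P = ∫_{2.6}^{∞} t^4·e^(-2·t) dt ÷ ∫_{0}^{∞} t^4·e^(-2·t) dt.
With ∫ t^4·e^(-2·t) dt = -(t^4/2 + t^3 + 3·t^2/2 + 3·t/2 + 3/4)·e^(-2·t) + C, the region integral is ≈ 0.30460 and the full one is 3/4.
Taking the ratio yields P = 0.4061.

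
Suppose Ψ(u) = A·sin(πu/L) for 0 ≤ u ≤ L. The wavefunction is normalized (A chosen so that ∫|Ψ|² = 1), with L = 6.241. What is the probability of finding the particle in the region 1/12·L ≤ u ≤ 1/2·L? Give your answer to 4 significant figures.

P ≈ 0.4962

The probability is P = ∫ |Ψ|² du over [1/12·L, 1/2·L].
With A² fixed by ∫|Ψ|² = 1, i.e. A² = (L/2)^(−1), substitute and integrate.
In terms of t = u/L (A² and the length scale cancel between numerator and denominator), P = [∫_{1/12}^{1/2} sin(π·t)^2 dt] / [∫_{0}^{1} sin(π·t)^2 dt].
With ∫ sin(π·t)^2 dt = t/2 - sin(2·π·t)/(4·π) + C, the region integral is 1/(8·π) + 5/24 and the full one is 1/2.
Evaluating gives P = (3 + 5·π)/(12·π).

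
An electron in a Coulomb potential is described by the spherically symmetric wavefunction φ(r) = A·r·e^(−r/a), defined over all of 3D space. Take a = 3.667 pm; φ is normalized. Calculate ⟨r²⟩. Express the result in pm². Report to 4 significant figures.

⟨r^2⟩ ≈ 100.9 pm^2

By definition ⟨r²⟩ = ∫ r^2 |φ(r)|² 4πr² dr.
Using ∫₀^∞ rⁿ e^(−αr) dr = n!/αⁿ⁺¹, the ratio of the moment integral to the normalization integral gives ⟨r²⟩ = 15·a^2/2.
With a = 3.667, ⟨r^2⟩ = 100.85.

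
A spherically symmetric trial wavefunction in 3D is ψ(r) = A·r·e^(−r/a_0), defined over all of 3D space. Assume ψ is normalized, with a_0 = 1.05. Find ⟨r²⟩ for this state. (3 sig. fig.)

⟨r^2⟩ ≈ 8.27

⟨r²⟩ = ∫ r^2 |ψ|² 4πr² dr over the full domain.
With ∫₀^∞ r^6 e^(−αr) dr = 6!/α^7, evaluating both integrals, ⟨r²⟩ = 15·a_0^2/2.
With a_0 = 1.05, ⟨r^2⟩ = 8.269.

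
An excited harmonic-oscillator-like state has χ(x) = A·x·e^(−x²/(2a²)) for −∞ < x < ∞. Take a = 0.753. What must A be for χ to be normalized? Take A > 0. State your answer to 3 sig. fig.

A ≈ 1.63

We need A² ∫|f|² dx = 1, taking the integral from −∞ to ∞.
The integral (without the A² prefactor) comes out to √(π)·a^3/2.
Hence A² = 1/[√(π)·a^3/2].
Plugging in a = 0.753 yields A = 1.626.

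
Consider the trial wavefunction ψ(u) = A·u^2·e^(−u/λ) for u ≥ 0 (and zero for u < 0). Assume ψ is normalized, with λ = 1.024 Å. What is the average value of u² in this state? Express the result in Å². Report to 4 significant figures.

⟨u^2⟩ ≈ 7.864 Å^2

By definition ⟨u²⟩ = ∫ u^2 |ψ(u)|² du.
The ratio of the moment integral to the normalization integral gives ⟨u²⟩ = 15·λ^2/2.
Putting λ = 1.024 gives 7.8643.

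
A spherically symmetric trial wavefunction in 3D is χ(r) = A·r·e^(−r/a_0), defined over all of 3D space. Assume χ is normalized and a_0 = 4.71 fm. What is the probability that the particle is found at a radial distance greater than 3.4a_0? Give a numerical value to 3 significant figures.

P ≈ 0.192

With dV = 4πr²dr, the probability is ∫|χ|² dV over r > 3.4a_0.
The full normalization integral is A²·[3·π·a_0^5] = 1, fixing A².
Substituting u = r/a_0, A², 4π and the length scale all cancel in the ratio: P = ∫_{3.4}^{∞} u^4·e^(-2·u) du / ∫_{0}^{∞} u^4·e^(-2·u) du.
An antiderivative of u^4·e^(-2·u) is -(u^4/2 + u^3 + 3·u^2/2 + 3·u/2 + 3/4)·e^(-2·u); evaluating from 3.4 to ∞ gives ≈ 0.14402, while the full integral is 3/4.
Taking the ratio yields P = 0.1920.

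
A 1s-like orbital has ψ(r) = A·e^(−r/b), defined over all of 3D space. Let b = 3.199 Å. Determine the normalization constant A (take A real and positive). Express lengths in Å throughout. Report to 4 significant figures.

Normalization requires ∫|ψ|² 4πr² dr = 1, integrated from 0 to ∞.
The angular integral contributes 4π, leaving ∫₀^∞ r²|ψ|² dr.
With ∫₀^∞ r^2 e^(−αr) dr = 2!/α^3, with ψ = A·e^(−r/b), the integral evaluates to A²·[π·b^3].
Substituting b = 3.199 gives A² = 0.0097232, so A = 0.098606.

A ≈ 0.09861 Å^(-3/2)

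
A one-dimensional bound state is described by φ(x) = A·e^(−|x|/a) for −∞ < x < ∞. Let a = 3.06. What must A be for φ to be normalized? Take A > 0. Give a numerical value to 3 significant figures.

Normalization requires ∫|φ|² dx = 1, integrated from −∞ to ∞.
∫|φ|² dx = A²·(a).
Plugging in a = 3.06 yields A = 0.5717.

A ≈ 0.572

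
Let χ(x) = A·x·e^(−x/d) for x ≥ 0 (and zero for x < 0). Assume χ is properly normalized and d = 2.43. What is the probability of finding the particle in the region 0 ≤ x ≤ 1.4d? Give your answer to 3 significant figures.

|χ|² is the probability density, so P = ∫_{0}^{1.4d} |χ|² dx.
With A² fixed by ∫|χ|² = 1, i.e. A² = (d^3/4)^(−1), substitute and integrate.
In terms of u = x/d (A² and the length scale cancel between numerator and denominator), P = [∫_{0}^{1.4} u^2·e^(-2·u) du] / [∫_{0}^{∞} u^2·e^(-2·u) du].
An antiderivative of u^2·e^(-2·u) is -(2·u^2 + 2·u + 1)·e^(-2·u)/4; evaluating from 0 to 1.4 gives 1/4 - 193·e^(-14/5)/100, while the full integral is 1/4.
Evaluating gives P = 0.5305.

P ≈ 0.531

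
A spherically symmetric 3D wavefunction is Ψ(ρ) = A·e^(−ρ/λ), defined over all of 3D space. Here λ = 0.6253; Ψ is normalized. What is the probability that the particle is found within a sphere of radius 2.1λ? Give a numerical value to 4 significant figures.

Integrate the radial probability density 4πρ²|Ψ|² over ρ ≤ 2.1λ.
A² is fixed by ∫₀^∞ 4πρ²|Ψ|² dρ = 1, i.e. A² = (π·λ^3)^(−1).
Let u = ρ/λ; then A², 4π and the length scale all cancel, so P = ∫_{0}^{2.1} u^2·e^(-2·u) du ÷ ∫_{0}^{∞} u^2·e^(-2·u) du.
An antiderivative of u^2·e^(-2·u) is -(2·u^2 + 2·u + 1)·e^(-2·u)/4; evaluating from 0 to 2.1 gives 1/4 - 701·e^(-21/5)/200, while the full integral is 1/4.
The region integral divided by the full integral gives P = 0.78976.

P ≈ 0.7898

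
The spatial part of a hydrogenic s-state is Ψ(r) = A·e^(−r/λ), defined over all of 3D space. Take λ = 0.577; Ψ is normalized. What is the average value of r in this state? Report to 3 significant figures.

The expectation value is the |Ψ|²-weighted average of r: ∫ r|Ψ|² 4πr² dr.
With ∫₀^∞ r^3 e^(−αr) dr = 3!/α^4, since the A² factors cancel between numerator and denominator, ⟨r⟩ = 3·λ/2.
Putting λ = 0.577 gives 0.8655.

⟨r⟩ ≈ 0.866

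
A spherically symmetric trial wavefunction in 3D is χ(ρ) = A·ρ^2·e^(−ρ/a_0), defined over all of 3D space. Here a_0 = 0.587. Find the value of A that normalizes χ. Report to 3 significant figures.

A ≈ 0.768

Require ∫ |χ|² 4πρ² dρ = 1 over the whole domain.
The angular integral contributes 4π, leaving ∫₀^∞ ρ²|χ|² dρ.
With ∫₀^∞ ρ^6 e^(−αρ) dρ = 6!/α^7, carrying out the integral gives A² · 45·π·a_0^7/2.
Substituting a_0 = 0.587 gives A² = 0.5891, so A = 0.7675.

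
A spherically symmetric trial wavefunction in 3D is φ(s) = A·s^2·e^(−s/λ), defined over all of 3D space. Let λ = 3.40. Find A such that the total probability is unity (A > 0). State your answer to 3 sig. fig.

The normalization condition is ∫|φ|² 4πs² ds = 1 from 0 to ∞.
In 3D with spherical symmetry the volume element is 4πs² ds.
Recall ∫₀^∞ s^m e^(−s/β) ds = m!·β^(m+1), ∫|φ|² 4πs² ds = A²·(45·π·λ^7/2).
Setting this equal to 1 gives A² = 1/(45·π·λ^7/2).
With λ = 3.40: A² = 0.000002693 and A = 0.001641.

A ≈ 0.00164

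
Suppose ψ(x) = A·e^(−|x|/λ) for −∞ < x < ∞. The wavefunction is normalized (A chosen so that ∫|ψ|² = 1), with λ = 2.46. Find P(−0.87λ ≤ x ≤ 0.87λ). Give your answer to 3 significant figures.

|ψ|² is the probability density, so P = ∫_{−0.87λ}^{0.87λ} |ψ|² dx.
With A² fixed by ∫|ψ|² = 1, i.e. A² = (λ)^(−1), substitute and integrate.
Both integrals are even about x = 0, so only the x ≥ 0 halves are needed (the factors of 2 cancel). Let u = x/λ; then A² and the length scale cancel, so P = ∫_{0}^{0.87} e^(-2·u) du ÷ ∫_{0}^{∞} e^(-2·u) du.
An antiderivative of e^(-2·u) is -e^(-2·u)/2; evaluating from 0 to 0.87 gives 1/2 - e^(-87/50)/2, while the full integral is 1/2.
Evaluating gives P = 0.8245.

P ≈ 0.824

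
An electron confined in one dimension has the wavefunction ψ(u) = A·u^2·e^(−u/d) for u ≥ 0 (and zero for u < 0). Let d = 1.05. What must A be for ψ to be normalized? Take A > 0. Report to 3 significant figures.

A ≈ 1.02

The normalization condition is ∫|ψ|² du = 1 from 0 to ∞.
Recall ∫₀^∞ u^m e^(−u/β) du = m!·β^(m+1), with ψ = A·u^2·e^(−u/d), the integral evaluates to A²·[3·d^5/4].
Hence A² = 1/[3·d^5/4].
With d = 1.05: A² = 1.045 and A = 1.022.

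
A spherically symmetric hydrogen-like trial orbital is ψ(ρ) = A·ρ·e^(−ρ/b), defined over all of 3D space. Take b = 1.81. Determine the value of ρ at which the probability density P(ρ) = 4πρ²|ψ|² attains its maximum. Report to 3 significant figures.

ρ ≈ 3.62

Differentiate P(ρ) = 4πρ²|ψ|² with respect to ρ and set to zero.
This gives ρ = 2·b.
With b = 1.81, the most probable radial distance is 3.620.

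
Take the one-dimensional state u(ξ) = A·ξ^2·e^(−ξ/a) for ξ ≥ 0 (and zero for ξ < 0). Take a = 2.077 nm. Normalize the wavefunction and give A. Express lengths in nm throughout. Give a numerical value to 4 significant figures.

The normalization condition is ∫|u|² dξ = 1 from 0 to ∞.
With ∫₀^∞ ξ^4 e^(−αξ) dξ = 4!/α^5, carrying out the integral gives A² · 3·a^5/4.
Hence A² = 1/[3·a^5/4].
Plugging in a = 2.077 yields A = 0.18573.

A ≈ 0.1857 nm^(-5/2)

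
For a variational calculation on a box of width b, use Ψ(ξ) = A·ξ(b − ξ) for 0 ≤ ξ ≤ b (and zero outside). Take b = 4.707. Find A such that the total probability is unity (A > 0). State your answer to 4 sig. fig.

A ≈ 0.1139

Normalization requires ∫|Ψ|² dξ = 1, integrated from 0 to b.
∫|Ψ|² dξ = A²·(b^5/30).
With b = 4.707: A² = 0.012984 and A = 0.11395.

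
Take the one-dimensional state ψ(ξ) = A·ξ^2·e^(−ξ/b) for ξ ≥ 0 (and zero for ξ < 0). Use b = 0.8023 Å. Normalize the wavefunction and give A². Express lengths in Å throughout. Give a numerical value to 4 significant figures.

A^2 ≈ 4.011 Å^(-5)

We need A² ∫|f|² dξ = 1, taking the integral from 0 to ∞.
Recall ∫₀^∞ ξ^m e^(−ξ/β) dξ = m!·β^(m+1), ∫|ψ|² dξ = A²·(3·b^5/4).
So A² = (3·b^5/4)^(−1).
Substituting b = 0.8023 gives A² = 4.0110, so A = 2.0028.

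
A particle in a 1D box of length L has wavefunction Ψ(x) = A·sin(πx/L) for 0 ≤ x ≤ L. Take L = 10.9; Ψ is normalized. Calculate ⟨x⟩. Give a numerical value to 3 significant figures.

⟨x⟩ ≈ 5.45

By definition ⟨x⟩ = ∫ x |Ψ(x)|² dx.
With ∫₀^L sin²(nπx/L) dx = L/2, since the A² factors cancel between numerator and denominator, ⟨x⟩ = L/2.
With L = 10.9, ⟨x⟩ = 5.450.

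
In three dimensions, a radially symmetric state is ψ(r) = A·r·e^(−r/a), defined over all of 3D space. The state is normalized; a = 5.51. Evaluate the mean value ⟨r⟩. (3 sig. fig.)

⟨r⟩ ≈ 13.8

⟨r⟩ = ∫ r |ψ|² 4πr² dr over the full domain.
Using ∫₀^∞ rⁿ e^(−αr) dr = n!/αⁿ⁺¹, since the A² factors cancel between numerator and denominator, ⟨r⟩ = 5·a/2.
With a = 5.51, ⟨r⟩ = 13.78.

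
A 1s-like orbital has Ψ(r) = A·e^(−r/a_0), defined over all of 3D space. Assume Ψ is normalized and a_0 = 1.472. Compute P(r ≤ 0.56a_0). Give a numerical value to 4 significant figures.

P = ∫ |Ψ|² 4πr² dr over r ≤ 0.56a_0.
The full normalization integral is A²·[π·a_0^3] = 1, fixing A².
Let u = r/a_0; then A², 4π and the length scale all cancel, so P = ∫_{0}^{0.56} u^2·e^(-2·u) du ÷ ∫_{0}^{∞} u^2·e^(-2·u) du.
With ∫ u^2·e^(-2·u) du = -(2·u^2 + 2·u + 1)·e^(-2·u)/4 + C, the region integral is 1/4 - 1717·e^(-28/25)/2500 and the full one is 1/4.
Taking the ratio yields P = 0.10364.

P ≈ 0.1036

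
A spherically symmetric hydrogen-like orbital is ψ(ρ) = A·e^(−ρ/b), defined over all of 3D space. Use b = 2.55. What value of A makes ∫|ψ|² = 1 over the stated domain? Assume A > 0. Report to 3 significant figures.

A ≈ 0.139

The normalization condition is ∫|ψ|² 4πρ² dρ = 1 from 0 to ∞.
The angular integral contributes 4π, leaving ∫₀^∞ ρ²|ψ|² dρ.
Using ∫₀^∞ ρⁿ e^(−αρ) dρ = n!/αⁿ⁺¹, carrying out the integral gives A² · π·b^3.
Setting this equal to 1 gives A² = 1/(π·b^3).
Plugging in b = 2.55 yields A = 0.1386.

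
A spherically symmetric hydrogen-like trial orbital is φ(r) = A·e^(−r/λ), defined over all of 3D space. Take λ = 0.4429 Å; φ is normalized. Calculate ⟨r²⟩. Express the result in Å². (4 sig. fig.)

The expectation value is the |φ|²-weighted average of r^2: ∫ r^2|φ|² 4πr² dr.
Recall ∫₀^∞ r^m e^(−r/β) dr = m!·β^(m+1), evaluating both integrals, ⟨r²⟩ = 3·λ^2.
With λ = 0.4429, ⟨r^2⟩ = 0.58848.

⟨r^2⟩ ≈ 0.5885 Å^2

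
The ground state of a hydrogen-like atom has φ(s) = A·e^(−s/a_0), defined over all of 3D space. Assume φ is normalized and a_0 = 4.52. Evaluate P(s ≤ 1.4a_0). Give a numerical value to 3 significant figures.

P ≈ 0.531

Integrate the radial probability density 4πs²|φ|² over s ≤ 1.4a_0.
Normalization gives A² = 1/(π·a_0^3).
Substituting u = s/a_0, A², 4π and the length scale all cancel in the ratio: P = ∫_{0}^{1.4} u^2·e^(-2·u) du / ∫_{0}^{∞} u^2·e^(-2·u) du.
An antiderivative of u^2·e^(-2·u) is -(2·u^2 + 2·u + 1)·e^(-2·u)/4; evaluating from 0 to 1.4 gives 1/4 - 193·e^(-14/5)/100, while the full integral is 1/4.
The region integral divided by the full integral gives P = 0.5305.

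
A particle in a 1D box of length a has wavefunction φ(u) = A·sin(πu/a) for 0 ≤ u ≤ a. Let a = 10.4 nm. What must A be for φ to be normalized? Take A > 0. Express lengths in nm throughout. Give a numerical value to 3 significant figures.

A ≈ 0.439 nm^(-1/2)

We need A² ∫|f|² du = 1, taking the integral from 0 to a.
The integral (without the A² prefactor) comes out to a/2.
So A² = (a/2)^(−1).
With a = 10.4: A² = 0.1923 and A = 0.4385.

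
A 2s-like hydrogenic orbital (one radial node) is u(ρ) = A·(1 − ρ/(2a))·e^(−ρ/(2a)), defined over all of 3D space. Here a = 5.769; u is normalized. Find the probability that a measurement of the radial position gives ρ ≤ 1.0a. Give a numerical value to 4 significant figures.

With dV = 4πρ²dρ, the probability is ∫|u|² dV over ρ ≤ 1.0a.
A² is fixed by ∫₀^∞ 4πρ²|u|² dρ = 1, i.e. A² = (8·π·a^3)^(−1).
In terms of t = ρ/a (A², 4π and the length scale all cancel between numerator and denominator), P = [∫_{0}^{1.0} t^2·(1 - t/2)^2·e^(-t) dt] / [∫_{0}^{∞} t^2·(1 - t/2)^2·e^(-t) dt].
Using ∫ t^2·(1 - t/2)^2·e^(-t) dt = -(t^4/4 + t^2 + 2·t + 2)·e^(-t), the numerator is 2 - 21·e^(-1)/4 and the denominator is 2.
Taking the ratio yields P = 0.034316.

P ≈ 0.03432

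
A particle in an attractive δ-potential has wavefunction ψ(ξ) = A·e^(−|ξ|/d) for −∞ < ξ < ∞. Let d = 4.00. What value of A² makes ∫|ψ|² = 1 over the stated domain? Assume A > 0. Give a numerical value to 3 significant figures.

Require ∫ |ψ|² dξ = 1 over the whole domain.
With ∫₀^∞ ξ^0 e^(−αξ) dξ = 0!/α^1, the integral (without the A² prefactor) comes out to d.
So A² = (d)^(−1).
With d = 4.00: A² = 0.2500 and A = 0.5000.

A^2 ≈ 0.250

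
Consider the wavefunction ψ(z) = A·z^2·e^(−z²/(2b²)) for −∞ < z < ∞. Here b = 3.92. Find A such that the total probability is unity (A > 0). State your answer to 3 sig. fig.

We need A² ∫|f|² dz = 1, taking the integral from −∞ to ∞.
Carrying out the integral gives A² · 3·√(π)·b^5/4.
So A² = (3·√(π)·b^5/4)^(−1).
Plugging in b = 3.92 yields A = 0.02851.

A ≈ 0.0285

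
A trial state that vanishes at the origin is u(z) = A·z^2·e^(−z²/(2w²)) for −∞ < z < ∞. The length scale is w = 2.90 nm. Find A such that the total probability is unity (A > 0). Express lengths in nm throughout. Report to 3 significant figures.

A ≈ 0.0606 nm^(-5/2)

The normalization condition is ∫|u|² dz = 1 from −∞ to ∞.
Differentiating ∫e^(−αz²) dz = √(π/α) under α to get the higher moments, ∫|u|² dz = A²·(3·√(π)·w^5/4).
With w = 2.90: A² = 0.003668 and A = 0.06056.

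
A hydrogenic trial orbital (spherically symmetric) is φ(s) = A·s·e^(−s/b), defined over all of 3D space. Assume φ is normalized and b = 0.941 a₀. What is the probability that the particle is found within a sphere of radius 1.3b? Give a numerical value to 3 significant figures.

P ≈ 0.123

P = ∫ |φ|² 4πs² ds over s ≤ 1.3b.
A² is fixed by ∫₀^∞ 4πs²|φ|² ds = 1, i.e. A² = (3·π·b^5)^(−1).
Substituting u = s/b, A², 4π and the length scale all cancel in the ratio: P = ∫_{0}^{1.3} u^4·e^(-2·u) du / ∫_{0}^{∞} u^4·e^(-2·u) du.
An antiderivative of u^4·e^(-2·u) is -(u^4/2 + u^3 + 3·u^2/2 + 3·u/2 + 3/4)·e^(-2·u); evaluating from 0 to 1.3 gives ≈ 0.091932, while the full integral is 3/4.
Taking the ratio yields P = 0.1226.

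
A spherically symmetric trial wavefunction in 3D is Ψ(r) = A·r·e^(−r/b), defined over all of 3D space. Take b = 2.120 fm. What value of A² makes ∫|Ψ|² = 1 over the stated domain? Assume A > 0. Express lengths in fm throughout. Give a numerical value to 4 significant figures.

We need A² ∫|f|² 4πr² dr = 1, taking the integral from 0 to ∞.
In 3D with spherical symmetry the volume element is 4πr² dr.
Using ∫₀^∞ rⁿ e^(−αr) dr = n!/αⁿ⁺¹, carrying out the integral gives A² · 3·π·b^5.
Hence A² = 1/[3·π·b^5].
Plugging in b = 2.120 yields A = 0.049777.

A^2 ≈ 0.002478 fm^(-5)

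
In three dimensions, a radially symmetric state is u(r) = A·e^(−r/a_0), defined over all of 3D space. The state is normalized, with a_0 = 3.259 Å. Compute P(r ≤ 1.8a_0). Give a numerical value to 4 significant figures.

P ≈ 0.6973

Integrate the radial probability density 4πr²|u|² over r ≤ 1.8a_0.
Normalization gives A² = 1/(π·a_0^3).
In terms of t = r/a_0 (A², 4π and the length scale all cancel between numerator and denominator), P = [∫_{0}^{1.8} t^2·e^(-2·t) dt] / [∫_{0}^{∞} t^2·e^(-2·t) dt].
Using ∫ t^2·e^(-2·t) dt = -(2·t^2 + 2·t + 1)·e^(-2·t)/4, the numerator is 1/4 - 277·e^(-18/5)/100 and the denominator is 1/4.
The region integral divided by the full integral gives P = 0.69725.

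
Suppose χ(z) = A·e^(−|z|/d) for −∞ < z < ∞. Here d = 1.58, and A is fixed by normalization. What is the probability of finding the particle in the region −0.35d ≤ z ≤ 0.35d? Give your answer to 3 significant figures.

P ≈ 0.503

The probability is P = ∫ |χ|² dz over [−0.35d, 0.35d].
Since A² = 1/(d), this is the region integral divided by the full normalization integral.
Both integrals are even about z = 0, so only the z ≥ 0 halves are needed (the factors of 2 cancel). Let u = z/d; then A² and the length scale cancel, so P = ∫_{0}^{0.35} e^(-2·u) du ÷ ∫_{0}^{∞} e^(-2·u) du.
An antiderivative of e^(-2·u) is -e^(-2·u)/2; evaluating from 0 to 0.35 gives 1/2 - e^(-7/10)/2, while the full integral is 1/2.
This works out to P = 0.5034.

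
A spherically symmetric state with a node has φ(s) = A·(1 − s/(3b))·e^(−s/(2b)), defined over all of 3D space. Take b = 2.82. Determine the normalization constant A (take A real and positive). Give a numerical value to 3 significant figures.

A ≈ 0.0730

Normalization requires ∫|φ|² 4πs² ds = 1, integrated from 0 to ∞.
(Spherical symmetry: dV = 4πs² ds.)
With φ = A·(1 − s/(3b))·e^(−s/(2b)), the integral evaluates to A²·[8·π·b^3/3].
Hence A² = 1/[8·π·b^3/3].
Plugging in b = 2.82 yields A = 0.07296.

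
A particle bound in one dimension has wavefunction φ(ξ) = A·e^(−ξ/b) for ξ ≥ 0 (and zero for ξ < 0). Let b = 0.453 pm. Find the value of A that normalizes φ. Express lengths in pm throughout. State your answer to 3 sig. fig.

A ≈ 2.10 pm^(-1/2)

Normalization requires ∫|φ|² dξ = 1, integrated from 0 to ∞.
With φ = A·e^(−ξ/b), the integral evaluates to A²·[b/2].
Hence A² = 1/[b/2].
Plugging in b = 0.453 yields A = 2.101.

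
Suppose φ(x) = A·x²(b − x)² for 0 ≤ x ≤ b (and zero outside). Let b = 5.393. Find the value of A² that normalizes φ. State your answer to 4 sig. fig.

A^2 ≈ 0.0001633

Normalization requires ∫|φ|² dx = 1, integrated from 0 to b.
Expanding the polynomial and integrating term by term, with φ = A·x²(b − x)², the integral evaluates to A²·[b^9/630].
Hence A² = 1/[b^9/630].
Substituting b = 5.393 gives A² = 0.00016326, so A = 0.012777.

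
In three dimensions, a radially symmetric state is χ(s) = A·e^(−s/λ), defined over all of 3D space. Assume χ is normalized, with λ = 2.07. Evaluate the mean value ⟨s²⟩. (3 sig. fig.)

⟨s²⟩ = ∫ s^2 |χ|² 4πs² ds over the full domain.
Using ∫₀^∞ sⁿ e^(−αs) ds = n!/αⁿ⁺¹, the ratio of the moment integral to the normalization integral gives ⟨s²⟩ = 3·λ^2.
With λ = 2.07, ⟨s^2⟩ = 12.85.

⟨s^2⟩ ≈ 12.9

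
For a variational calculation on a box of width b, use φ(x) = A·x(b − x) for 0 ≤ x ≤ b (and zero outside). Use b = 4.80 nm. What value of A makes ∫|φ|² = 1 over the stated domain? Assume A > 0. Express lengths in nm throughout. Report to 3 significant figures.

A ≈ 0.109 nm^(-5/2)

We need A² ∫|f|² dx = 1, taking the integral from 0 to b.
Carrying out the integral gives A² · b^5/30.
Substituting b = 4.80 gives A² = 0.01177, so A = 0.1085.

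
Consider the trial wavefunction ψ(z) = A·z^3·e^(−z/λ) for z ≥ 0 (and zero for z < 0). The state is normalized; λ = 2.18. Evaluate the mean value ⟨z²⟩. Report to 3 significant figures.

⟨z²⟩ = ∫ z^2 |ψ|² dz over the full domain.
The ratio of the moment integral to the normalization integral gives ⟨z²⟩ = 14·λ^2.
With λ = 2.18, ⟨z^2⟩ = 66.53.

⟨z^2⟩ ≈ 66.5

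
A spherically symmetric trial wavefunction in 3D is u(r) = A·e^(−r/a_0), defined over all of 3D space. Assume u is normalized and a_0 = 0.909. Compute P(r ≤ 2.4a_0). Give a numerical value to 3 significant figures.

P ≈ 0.857

P = ∫ |u|² 4πr² dr over r ≤ 2.4a_0.
A² is fixed by ∫₀^∞ 4πr²|u|² dr = 1, i.e. A² = (π·a_0^3)^(−1).
Substituting t = r/a_0, A², 4π and the length scale all cancel in the ratio: P = ∫_{0}^{2.4} t^2·e^(-2·t) dt / ∫_{0}^{∞} t^2·e^(-2·t) dt.
Using ∫ t^2·e^(-2·t) dt = -(2·t^2 + 2·t + 1)·e^(-2·t)/4, the numerator is 1/4 - 433·e^(-24/5)/100 and the denominator is 1/4.
The region integral divided by the full integral gives P = 0.8575.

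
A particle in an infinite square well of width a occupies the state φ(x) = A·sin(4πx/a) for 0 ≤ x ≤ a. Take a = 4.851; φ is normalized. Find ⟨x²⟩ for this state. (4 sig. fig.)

By definition ⟨x²⟩ = ∫ x^2 |φ(x)|² dx.
Using sin²θ = (1 − cos 2θ)/2, since the A² factors cancel between numerator and denominator, ⟨x²⟩ = -a^2/(32·π^2) + a^2/3.
Putting a = 4.851 gives 7.7696.

⟨x^2⟩ ≈ 7.770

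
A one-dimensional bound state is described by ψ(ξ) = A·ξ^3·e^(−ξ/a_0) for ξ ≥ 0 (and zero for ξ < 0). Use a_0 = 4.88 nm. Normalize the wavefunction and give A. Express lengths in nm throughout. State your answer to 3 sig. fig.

A ≈ 0.00164 nm^(-7/2)

Normalization requires ∫|ψ|² dξ = 1, integrated from 0 to ∞.
∫|ψ|² dξ = A²·(45·a_0^7/8).
Hence A² = 1/[45·a_0^7/8].
With a_0 = 4.88: A² = 0.000002697 and A = 0.001642.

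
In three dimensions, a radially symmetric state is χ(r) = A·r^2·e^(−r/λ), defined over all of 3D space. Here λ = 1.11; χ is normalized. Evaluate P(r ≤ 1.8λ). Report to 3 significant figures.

P ≈ 0.0733

Integrate the radial probability density 4πr²|χ|² over r ≤ 1.8λ.
Normalization gives A² = 1/(45·π·λ^7/2).
Let u = r/λ; then A², 4π and the length scale all cancel, so P = ∫_{0}^{1.8} u^6·e^(-2·u) du ÷ ∫_{0}^{∞} u^6·e^(-2·u) du.
Using ∫ u^6·e^(-2·u) du = -(4·u^6 + 12·u^5 + 30·u^4 + 60·u^3 + 90·u^2 + 90·u + 45)·e^(-2·u)/8, the numerator is ≈ 0.41216 and the denominator is 45/8.
Taking the ratio yields P = 0.07327.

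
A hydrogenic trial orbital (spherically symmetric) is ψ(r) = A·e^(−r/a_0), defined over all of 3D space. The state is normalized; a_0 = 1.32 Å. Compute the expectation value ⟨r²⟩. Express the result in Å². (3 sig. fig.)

⟨r^2⟩ ≈ 5.23 Å^2

The expectation value is the |ψ|²-weighted average of r^2: ∫ r^2|ψ|² 4πr² dr.
Using ∫₀^∞ rⁿ e^(−αr) dr = n!/αⁿ⁺¹, evaluating both integrals, ⟨r²⟩ = 3·a_0^2.
Putting a_0 = 1.32 gives 5.227.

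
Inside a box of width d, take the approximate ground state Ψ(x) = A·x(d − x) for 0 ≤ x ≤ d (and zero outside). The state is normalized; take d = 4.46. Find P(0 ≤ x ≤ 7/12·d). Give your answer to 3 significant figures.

|Ψ|² is the probability density, so P = ∫_{0}^{7/12·d} |Ψ|² dx.
With A² fixed by ∫|Ψ|² = 1, i.e. A² = (d^5/30)^(−1), substitute and integrate.
In terms of u = x/d (A² and the length scale cancel between numerator and denominator), P = [∫_{0}^{7/12} u^2·(1 - u)^2 du] / [∫_{0}^{1} u^2·(1 - u)^2 du].
With ∫ u^2·(1 - u)^2 du = u^3·(6·u^2 - 15·u + 10)/30 + C, the region integral is ≈ 0.021779 and the full one is 1/30.
This works out to P = 0.6534.

P ≈ 0.653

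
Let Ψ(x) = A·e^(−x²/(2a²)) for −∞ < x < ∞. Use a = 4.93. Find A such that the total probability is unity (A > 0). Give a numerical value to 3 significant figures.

A ≈ 0.338

Normalization requires ∫|Ψ|² dx = 1, integrated from −∞ to ∞.
∫|Ψ|² dx = A²·(√(π)·a).
So A² = (√(π)·a)^(−1).
With a = 4.93: A² = 0.1144 and A = 0.3383.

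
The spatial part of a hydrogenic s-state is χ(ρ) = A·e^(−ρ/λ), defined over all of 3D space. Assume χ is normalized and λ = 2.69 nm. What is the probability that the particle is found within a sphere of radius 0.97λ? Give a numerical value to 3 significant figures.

Integrate the radial probability density 4πρ²|χ|² over ρ ≤ 0.97λ.
Normalization gives A² = 1/(π·λ^3).
In terms of u = ρ/λ (A², 4π and the length scale all cancel between numerator and denominator), P = [∫_{0}^{0.97} u^2·e^(-2·u) du] / [∫_{0}^{∞} u^2·e^(-2·u) du].
Using ∫ u^2·e^(-2·u) du = -(2·u^2 + 2·u + 1)·e^(-2·u)/4, the numerator is ≈ 0.076772 and the denominator is 1/4.
The region integral divided by the full integral gives P = 0.3071.

P ≈ 0.307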